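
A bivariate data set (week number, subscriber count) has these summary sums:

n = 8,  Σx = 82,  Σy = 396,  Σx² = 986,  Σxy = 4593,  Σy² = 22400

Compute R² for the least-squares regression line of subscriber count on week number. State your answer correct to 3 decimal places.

0.700

Sxx = Σx² − (Σx)²/n = 986 − 840.5 = 145.5
Sxy = Σxy − (Σx)(Σy)/n = 4593 − 4059 = 534
Syy = Σy² − (Σy)²/n = 22400 − 19602 = 2798
R² = Sxy²/(Sxx·Syy) = (534)²/(145.5·2798) = 0.700441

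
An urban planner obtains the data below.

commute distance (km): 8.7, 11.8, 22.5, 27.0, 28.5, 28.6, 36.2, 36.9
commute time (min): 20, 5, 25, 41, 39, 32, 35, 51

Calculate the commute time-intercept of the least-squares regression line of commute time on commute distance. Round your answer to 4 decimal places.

n = 8, Σx = 200.2, Σy = 248, Σxy = 7078.1, Σx² = 5752.44
Sxx = Σx² − (Σx)²/n = 5752.44 − 5010.005 = 742.435
Sxy = Σxy − (Σx)(Σy)/n = 7078.1 − 6206.2 = 871.9
b = Sxy/Sxx = 871.9/742.435 = 1.174379
a = ȳ − b·x̄ = 31 − 1.174379·25.025 = 1.611168

1.6112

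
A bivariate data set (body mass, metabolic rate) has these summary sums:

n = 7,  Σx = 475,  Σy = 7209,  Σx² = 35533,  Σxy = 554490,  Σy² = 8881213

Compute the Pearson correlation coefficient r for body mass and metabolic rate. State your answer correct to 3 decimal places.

0.942

Sxx = Σx² − (Σx)²/n = 35533 − 32232.142857 = 3300.857143
Sxy = Σxy − (Σx)(Σy)/n = 554490 − 489182.142857 = 65307.857143
Syy = Σy² − (Σy)²/n = 8881213 − 7424240.142857 = 1456972.857143
r = Sxy/√(Sxx·Syy) = 65307.857143/√(4809259262.448979) = 65307.857143/69348.823079 = 0.941730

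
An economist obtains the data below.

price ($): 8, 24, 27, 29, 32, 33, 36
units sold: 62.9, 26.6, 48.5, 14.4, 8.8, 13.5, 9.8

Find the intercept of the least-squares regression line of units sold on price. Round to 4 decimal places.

80.4042

n = 7, Σx = 189, Σy = 184.5, Σxy = 3948.6, Σx² = 5619
Sxx = Σx² − (Σx)²/n = 5619 − 5103 = 516
Sxy = Σxy − (Σx)(Σy)/n = 3948.6 − 4981.5 = -1032.9
b = Sxy/Sxx = -1032.9/516 = -2.001744
a = ȳ − b·x̄ = 26.357143 − (-2.001744)·27 = 80.404236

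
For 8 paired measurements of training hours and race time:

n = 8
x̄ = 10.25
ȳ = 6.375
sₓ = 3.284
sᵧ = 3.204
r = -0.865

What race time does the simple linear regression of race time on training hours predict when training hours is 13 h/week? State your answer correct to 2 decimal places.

b = r · sᵧ/sₓ = -0.865 · 3.204/3.284 = -0.843928
a = ȳ − b·x̄ = 6.375 − (-0.843928)·10.25 = 15.025263
ŷ(13) = a + b·13 = 15.025263 + (-0.843928)·13 = 4.054198

4.05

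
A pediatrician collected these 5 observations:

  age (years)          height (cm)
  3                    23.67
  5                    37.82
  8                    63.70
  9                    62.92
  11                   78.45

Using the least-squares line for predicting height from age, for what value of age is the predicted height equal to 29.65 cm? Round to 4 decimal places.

n = 5, Σx = 36, Σy = 266.56, Σxy = 2198.94, Σx² = 300
Sxx = Σx² − (Σx)²/n = 300 − 259.2 = 40.8
Sxy = Σxy − (Σx)(Σy)/n = 2198.94 − 1919.232 = 279.708
b = Sxy/Sxx = 279.708/40.8 = 6.855588
a = ȳ − b·x̄ = 53.312 − 6.855588·7.2 = 3.951765
Set a + b·x = 29.65: x = (29.65 − 3.951765) / 6.855588 = 3.748509

3.7485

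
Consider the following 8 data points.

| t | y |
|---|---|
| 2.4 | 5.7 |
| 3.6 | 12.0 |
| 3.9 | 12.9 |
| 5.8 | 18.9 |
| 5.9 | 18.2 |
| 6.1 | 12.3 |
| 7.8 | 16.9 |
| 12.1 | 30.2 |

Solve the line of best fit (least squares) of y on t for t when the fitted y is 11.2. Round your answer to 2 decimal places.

3.82

n = 8, Σx = 47.6, Σy = 127.1, Σxy = 896.46, Σx² = 346.84
Sxx = Σx² − (Σx)²/n = 346.84 − 283.22 = 63.62
Sxy = Σxy − (Σx)(Σy)/n = 896.46 − 756.245 = 140.215
b = Sxy/Sxx = 140.215/63.62 = 2.203945
a = ȳ − b·x̄ = 15.8875 − 2.203945·5.95 = 2.774025
Set a + b·x = 11.2: x = (11.2 − 2.774025) / 2.203945 = 3.823132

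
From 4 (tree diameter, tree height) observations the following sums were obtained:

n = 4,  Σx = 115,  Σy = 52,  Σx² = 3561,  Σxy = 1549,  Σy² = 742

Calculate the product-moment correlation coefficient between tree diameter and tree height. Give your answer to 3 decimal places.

0.416

Sxx = Σx² − (Σx)²/n = 3561 − 3306.25 = 254.75
Sxy = Σxy − (Σx)(Σy)/n = 1549 − 1495 = 54
Syy = Σy² − (Σy)²/n = 742 − 676 = 66
r = Sxy/√(Sxx·Syy) = 54/√(16813.5) = 54/129.666881 = 0.416452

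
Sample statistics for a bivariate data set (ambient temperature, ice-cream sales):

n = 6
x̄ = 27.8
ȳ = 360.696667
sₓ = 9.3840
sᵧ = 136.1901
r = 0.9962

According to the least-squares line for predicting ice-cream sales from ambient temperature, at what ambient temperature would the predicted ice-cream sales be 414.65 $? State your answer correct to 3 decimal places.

31.532

b = r · sᵧ/sₓ = 0.9962 · 136.1901/9.384 = 14.457862
a = ȳ − b·x̄ = 360.696667 − 14.457862·27.8 = -41.231898
Set a + b·x = 414.65: x = (414.65 − (-41.231898)) / 14.457862 = 31.531764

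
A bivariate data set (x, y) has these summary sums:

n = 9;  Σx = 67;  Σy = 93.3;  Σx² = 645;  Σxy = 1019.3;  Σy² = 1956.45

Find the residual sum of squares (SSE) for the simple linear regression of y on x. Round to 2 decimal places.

Sxx = Σx² − (Σx)²/n = 645 − 498.777778 = 146.222222
Sxy = Σxy − (Σx)(Σy)/n = 1019.3 − 694.566667 = 324.733333
Syy = Σy² − (Σy)²/n = 1956.45 − 967.21 = 989.24
b = Sxy/Sxx = 324.733333/146.222222 = 2.220821
SSE = Syy − b·Sxy = 989.24 − 2.220821·324.733333 = 268.065502

268.07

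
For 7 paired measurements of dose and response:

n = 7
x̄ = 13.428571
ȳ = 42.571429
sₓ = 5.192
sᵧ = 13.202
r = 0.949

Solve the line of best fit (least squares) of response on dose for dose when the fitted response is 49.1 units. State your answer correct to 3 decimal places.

b = r · sᵧ/sₓ = 0.949 · 13.202/5.192 = 2.413077
a = ȳ − b·x̄ = 42.571429 − 2.413077·13.428571 = 10.167247
Set a + b·x = 49.1: x = (49.1 − 10.167247) / 2.413077 = 16.134067

16.134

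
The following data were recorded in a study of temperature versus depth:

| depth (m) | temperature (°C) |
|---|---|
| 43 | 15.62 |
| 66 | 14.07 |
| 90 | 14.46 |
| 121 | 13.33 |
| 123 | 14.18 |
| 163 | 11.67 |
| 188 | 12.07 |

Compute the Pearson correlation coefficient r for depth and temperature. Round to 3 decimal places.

n = 7, Σx = 794, Σy = 95.4, Σxy = 10430.12, Σx² = 105988, Σy² = 1311.676
Sxx = Σx² − (Σx)²/n = 105988 − 90062.285714 = 15925.714286
Sxy = Σxy − (Σx)(Σy)/n = 10430.12 − 10821.085714 = -390.965714
Syy = Σy² − (Σy)²/n = 1311.676 − 1300.165714 = 11.510286
r = Sxy/√(Sxx·Syy) = -390.965714/√(183309.521633) = -390.965714/428.146612 = -0.913158

-0.913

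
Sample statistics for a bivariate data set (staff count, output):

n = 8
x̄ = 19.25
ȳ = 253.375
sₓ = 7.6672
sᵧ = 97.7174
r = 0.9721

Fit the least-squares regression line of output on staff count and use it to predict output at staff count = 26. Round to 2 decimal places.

337.00

b = r · sᵧ/sₓ = 0.9721 · 97.7174/7.6672 = 12.389280
a = ȳ − b·x̄ = 253.375 − 12.389280·19.25 = 14.881368
ŷ(26) = a + b·26 = 14.881368 + 12.389280·26 = 337.002637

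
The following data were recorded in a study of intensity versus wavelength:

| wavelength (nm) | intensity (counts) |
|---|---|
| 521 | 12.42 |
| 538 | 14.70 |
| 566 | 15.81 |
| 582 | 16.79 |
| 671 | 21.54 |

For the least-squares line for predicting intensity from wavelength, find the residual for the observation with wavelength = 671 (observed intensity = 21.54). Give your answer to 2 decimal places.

n = 5, Σx = 2878, Σy = 81.26, Σxy = 47553, Σx² = 1670206
Sxx = Σx² − (Σx)²/n = 1670206 − 1656576.8 = 13629.2
Sxy = Σxy − (Σx)(Σy)/n = 47553 − 46773.256 = 779.744
b = Sxy/Sxx = 779.744/13629.2 = 0.057211
a = ȳ − b·x̄ = 16.252 − 0.057211·575.6 = -16.678814
ŷ(671) = -16.678814 + 0.057211·671 = 21.709956
residual = y − ŷ = 21.54 − 21.709956 = -0.169956

-0.17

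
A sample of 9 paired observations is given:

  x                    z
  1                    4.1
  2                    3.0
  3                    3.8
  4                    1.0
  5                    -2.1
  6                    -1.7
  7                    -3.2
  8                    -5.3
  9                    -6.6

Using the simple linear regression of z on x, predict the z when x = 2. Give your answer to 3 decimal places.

3.442

n = 9, Σx = 45, Σy = -7, Σxy = -119.4, Σx² = 285
Sxx = Σx² − (Σx)²/n = 285 − 225 = 60
Sxy = Σxy − (Σx)(Σy)/n = -119.4 − (-35) = -84.4
b = Sxy/Sxx = -84.4/60 = -1.406667
a = ȳ − b·x̄ = -0.777778 − (-1.406667)·5 = 6.255556
ŷ(2) = a + b·2 = 6.255556 + (-1.406667)·2 = 3.442222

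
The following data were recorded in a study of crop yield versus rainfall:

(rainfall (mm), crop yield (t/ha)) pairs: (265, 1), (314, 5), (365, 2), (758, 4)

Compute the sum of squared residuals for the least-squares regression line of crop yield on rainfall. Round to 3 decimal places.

8.418

n = 4, Σx = 1702, Σy = 12, Σxy = 5597, Σx² = 876610, Σy² = 46
Sxx = Σx² − (Σx)²/n = 876610 − 724201 = 152409
Sxy = Σxy − (Σx)(Σy)/n = 5597 − 5106 = 491
Syy = Σy² − (Σy)²/n = 46 − 36 = 10
b = Sxy/Sxx = 491/152409 = 0.003222
SSE = Syy − b·Sxy = 10 − 0.003222·491 = 8.418197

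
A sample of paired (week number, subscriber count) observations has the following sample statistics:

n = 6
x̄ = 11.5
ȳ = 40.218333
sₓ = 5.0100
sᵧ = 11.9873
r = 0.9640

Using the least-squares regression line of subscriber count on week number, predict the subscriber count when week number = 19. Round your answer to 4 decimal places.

57.5174

b = r · sᵧ/sₓ = 0.964 · 11.9873/5.01 = 2.306538
a = ȳ − b·x̄ = 40.218333 − 2.306538·11.5 = 13.693142
ŷ(19) = a + b·19 = 13.693142 + 2.306538·19 = 57.517371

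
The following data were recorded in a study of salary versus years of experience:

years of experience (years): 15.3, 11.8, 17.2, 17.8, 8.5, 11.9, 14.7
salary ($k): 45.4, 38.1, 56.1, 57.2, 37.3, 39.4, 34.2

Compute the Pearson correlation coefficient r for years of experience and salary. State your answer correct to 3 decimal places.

0.772

n = 7, Σx = 97.2, Σy = 307.7, Σxy = 4415.93, Σx² = 1415.96, Σy² = 14045.11
Sxx = Σx² − (Σx)²/n = 1415.96 − 1349.691429 = 66.268571
Sxy = Σxy − (Σx)(Σy)/n = 4415.93 − 4272.634286 = 143.295714
Syy = Σy² − (Σy)²/n = 14045.11 − 13525.612857 = 519.497143
r = Sxy/√(Sxx·Syy) = 143.295714/√(34426.333518) = 143.295714/185.543347 = 0.772303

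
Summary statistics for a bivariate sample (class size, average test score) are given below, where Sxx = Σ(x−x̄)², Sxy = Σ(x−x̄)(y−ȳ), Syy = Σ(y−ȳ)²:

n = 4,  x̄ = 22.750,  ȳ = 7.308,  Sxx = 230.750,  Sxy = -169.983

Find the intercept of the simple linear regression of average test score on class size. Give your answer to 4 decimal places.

b = Sxy/Sxx = -169.983/230.75 = -0.736654
a = ȳ − b·x̄ = 7.308 − (-0.736654)·22.75 = 24.066887

24.0669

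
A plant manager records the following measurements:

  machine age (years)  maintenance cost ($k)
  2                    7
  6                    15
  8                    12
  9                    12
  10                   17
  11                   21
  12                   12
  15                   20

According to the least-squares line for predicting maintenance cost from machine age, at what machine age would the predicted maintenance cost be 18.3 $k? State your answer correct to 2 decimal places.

13.50

n = 8, Σx = 73, Σy = 116, Σxy = 1153, Σx² = 775
Sxx = Σx² − (Σx)²/n = 775 − 666.125 = 108.875
Sxy = Σxy − (Σx)(Σy)/n = 1153 − 1058.5 = 94.5
b = Sxy/Sxx = 94.5/108.875 = 0.867968
a = ȳ − b·x̄ = 14.5 − 0.867968·9.125 = 6.579793
Set a + b·x = 18.3: x = (18.3 − 6.579793) / 0.867968 = 13.503042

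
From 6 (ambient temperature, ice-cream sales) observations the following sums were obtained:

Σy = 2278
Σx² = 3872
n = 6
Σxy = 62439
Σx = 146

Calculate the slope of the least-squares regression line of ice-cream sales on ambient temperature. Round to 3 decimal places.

Sxx = Σx² − (Σx)²/n = 3872 − 3552.666667 = 319.333333
Sxy = Σxy − (Σx)(Σy)/n = 62439 − 55431.333333 = 7007.666667
b = Sxy/Sxx = 7007.666667/319.333333 = 21.944676

21.945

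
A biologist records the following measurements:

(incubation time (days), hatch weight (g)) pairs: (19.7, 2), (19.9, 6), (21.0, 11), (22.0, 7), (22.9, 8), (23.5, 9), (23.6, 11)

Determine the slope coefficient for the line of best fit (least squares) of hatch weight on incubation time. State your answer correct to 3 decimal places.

1.303

n = 7, Σx = 152.6, Σy = 54, Σxy = 1198.1, Σx² = 3342.72
Sxx = Σx² − (Σx)²/n = 3342.72 − 3326.68 = 16.04
Sxy = Σxy − (Σx)(Σy)/n = 1198.1 − 1177.2 = 20.9
b = Sxy/Sxx = 20.9/16.04 = 1.302993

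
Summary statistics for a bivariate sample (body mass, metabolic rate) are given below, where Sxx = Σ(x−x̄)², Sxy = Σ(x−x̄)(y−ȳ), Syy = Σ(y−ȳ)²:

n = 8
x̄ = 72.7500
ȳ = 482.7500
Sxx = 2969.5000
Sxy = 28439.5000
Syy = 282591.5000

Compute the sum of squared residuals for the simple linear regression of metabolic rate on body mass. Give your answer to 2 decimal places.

b = Sxy/Sxx = 28439.5/2969.5 = 9.577202
SSE = Syy − b·Sxy = 282591.5 − 9.577202·28439.5 = 10220.676545

10220.68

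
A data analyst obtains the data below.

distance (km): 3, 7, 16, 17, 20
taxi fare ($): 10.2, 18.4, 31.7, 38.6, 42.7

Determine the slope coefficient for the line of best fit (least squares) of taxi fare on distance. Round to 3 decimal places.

n = 5, Σx = 63, Σy = 141.6, Σxy = 2176.8, Σx² = 1003
Sxx = Σx² − (Σx)²/n = 1003 − 793.8 = 209.2
Sxy = Σxy − (Σx)(Σy)/n = 2176.8 − 1784.16 = 392.64
b = Sxy/Sxx = 392.64/209.2 = 1.876864

1.877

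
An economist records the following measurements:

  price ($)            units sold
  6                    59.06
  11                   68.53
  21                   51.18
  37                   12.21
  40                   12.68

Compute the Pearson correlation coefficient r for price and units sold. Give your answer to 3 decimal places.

n = 5, Σx = 115, Σy = 203.66, Σxy = 3141.94, Σx² = 3567, Σy² = 11113.7034
Sxx = Σx² − (Σx)²/n = 3567 − 2645 = 922
Sxy = Σxy − (Σx)(Σy)/n = 3141.94 − 4684.18 = -1542.24
Syy = Σy² − (Σy)²/n = 11113.7034 − 8295.47912 = 2818.22428
r = Sxy/√(Sxx·Syy) = -1542.24/√(2598402.78616) = -1542.24/1611.956199 = -0.956751

-0.957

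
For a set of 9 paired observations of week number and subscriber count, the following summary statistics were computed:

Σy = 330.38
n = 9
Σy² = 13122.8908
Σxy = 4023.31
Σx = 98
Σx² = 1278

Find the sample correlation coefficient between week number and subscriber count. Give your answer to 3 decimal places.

Sxx = Σx² − (Σx)²/n = 1278 − 1067.111111 = 210.888889
Sxy = Σxy − (Σx)(Σy)/n = 4023.31 − 3597.471111 = 425.838889
Syy = Σy² − (Σy)²/n = 13122.8908 − 12127.882711 = 995.008089
r = Sxy/√(Sxx·Syy) = 425.838889/√(209836.150301) = 425.838889/458.078760 = 0.929619

0.930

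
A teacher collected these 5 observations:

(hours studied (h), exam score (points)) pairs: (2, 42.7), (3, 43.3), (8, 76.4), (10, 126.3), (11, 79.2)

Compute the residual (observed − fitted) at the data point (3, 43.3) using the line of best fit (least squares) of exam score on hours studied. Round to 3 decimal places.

-4.170

n = 5, Σx = 34, Σy = 367.9, Σxy = 2960.7, Σx² = 298
Sxx = Σx² − (Σx)²/n = 298 − 231.2 = 66.8
Sxy = Σxy − (Σx)(Σy)/n = 2960.7 − 2501.72 = 458.98
b = Sxy/Sxx = 458.98/66.8 = 6.870958
a = ȳ − b·x̄ = 73.58 − 6.870958·6.8 = 26.857485
ŷ(3) = 26.857485 + 6.870958·3 = 47.470359
residual = y − ŷ = 43.3 − 47.470359 = -4.170359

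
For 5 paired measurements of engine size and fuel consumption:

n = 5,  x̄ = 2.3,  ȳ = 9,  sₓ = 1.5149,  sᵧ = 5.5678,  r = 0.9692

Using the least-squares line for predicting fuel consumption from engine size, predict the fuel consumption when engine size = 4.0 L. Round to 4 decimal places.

15.0557

b = r · sᵧ/sₓ = 0.9692 · 5.5678/1.5149 = 3.562157
a = ȳ − b·x̄ = 9 − 3.562157·2.3 = 0.807039
ŷ(4.0) = a + b·4.0 = 0.807039 + 3.562157·4 = 15.055667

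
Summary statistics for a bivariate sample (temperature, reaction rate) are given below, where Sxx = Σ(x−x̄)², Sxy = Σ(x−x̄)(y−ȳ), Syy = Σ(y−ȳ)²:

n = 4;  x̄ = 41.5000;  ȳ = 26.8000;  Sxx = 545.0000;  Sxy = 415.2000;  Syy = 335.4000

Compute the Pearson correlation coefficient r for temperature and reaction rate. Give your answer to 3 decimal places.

0.971

r = Sxy/√(Sxx·Syy) = 415.2/√(182793) = 415.2/427.542980 = 0.971130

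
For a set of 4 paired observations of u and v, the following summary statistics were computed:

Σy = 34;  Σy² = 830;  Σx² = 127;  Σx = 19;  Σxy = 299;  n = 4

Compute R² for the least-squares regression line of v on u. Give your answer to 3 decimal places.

Sxx = Σx² − (Σx)²/n = 127 − 90.25 = 36.75
Sxy = Σxy − (Σx)(Σy)/n = 299 − 161.5 = 137.5
Syy = Σy² − (Σy)²/n = 830 − 289 = 541
R² = Sxy²/(Sxx·Syy) = (137.5)²/(36.75·541) = 0.950935

0.951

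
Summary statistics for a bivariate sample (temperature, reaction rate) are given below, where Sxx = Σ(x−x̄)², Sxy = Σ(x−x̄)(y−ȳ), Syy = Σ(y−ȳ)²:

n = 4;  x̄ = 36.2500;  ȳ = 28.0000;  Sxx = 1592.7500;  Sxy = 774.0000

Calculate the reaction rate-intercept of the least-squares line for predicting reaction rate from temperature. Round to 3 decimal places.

b = Sxy/Sxx = 774/1592.75 = 0.485952
a = ȳ − b·x̄ = 28 − 0.485952·36.25 = 10.384241

10.384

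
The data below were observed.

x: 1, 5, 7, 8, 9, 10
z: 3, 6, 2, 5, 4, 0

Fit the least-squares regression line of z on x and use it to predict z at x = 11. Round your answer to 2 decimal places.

2.49

n = 6, Σx = 40, Σy = 20, Σxy = 123, Σx² = 320
Sxx = Σx² − (Σx)²/n = 320 − 266.666667 = 53.333333
Sxy = Σxy − (Σx)(Σy)/n = 123 − 133.333333 = -10.333333
b = Sxy/Sxx = -10.333333/53.333333 = -0.19375
a = ȳ − b·x̄ = 3.333333 − (-0.19375)·6.666667 = 4.625
ŷ(11) = a + b·11 = 4.625 + (-0.19375)·11 = 2.49375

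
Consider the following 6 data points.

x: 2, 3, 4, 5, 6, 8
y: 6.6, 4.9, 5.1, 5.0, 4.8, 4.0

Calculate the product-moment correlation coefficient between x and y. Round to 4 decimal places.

-0.8482

n = 6, Σx = 28, Σy = 30.4, Σxy = 134.1, Σx² = 154, Σy² = 157.62
Sxx = Σx² − (Σx)²/n = 154 − 130.666667 = 23.333333
Sxy = Σxy − (Σx)(Σy)/n = 134.1 − 141.866667 = -7.766667
Syy = Σy² − (Σy)²/n = 157.62 − 154.026667 = 3.593333
r = Sxy/√(Sxx·Syy) = -7.766667/√(83.844444) = -7.766667/9.156661 = -0.848199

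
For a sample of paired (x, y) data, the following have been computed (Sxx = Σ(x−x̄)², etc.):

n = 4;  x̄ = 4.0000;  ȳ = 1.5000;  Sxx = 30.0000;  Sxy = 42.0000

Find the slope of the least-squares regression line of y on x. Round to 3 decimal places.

1.400

b = Sxy/Sxx = 42/30 = 1.4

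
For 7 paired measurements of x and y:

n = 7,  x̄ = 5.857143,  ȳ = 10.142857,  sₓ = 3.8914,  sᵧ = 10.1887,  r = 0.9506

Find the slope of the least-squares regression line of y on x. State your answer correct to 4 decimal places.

2.4889

b = r · sᵧ/sₓ = 0.9506 · 10.1887/3.8914 = 2.488919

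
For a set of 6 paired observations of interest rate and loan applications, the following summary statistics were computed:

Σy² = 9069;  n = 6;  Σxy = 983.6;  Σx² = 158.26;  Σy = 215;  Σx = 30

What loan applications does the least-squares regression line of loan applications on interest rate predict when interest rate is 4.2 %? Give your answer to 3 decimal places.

Sxx = Σx² − (Σx)²/n = 158.26 − 150 = 8.26
Sxy = Σxy − (Σx)(Σy)/n = 983.6 − 1075 = -91.4
b = Sxy/Sxx = -91.4/8.26 = -11.065375
a = ȳ − b·x̄ = 35.833333 − (-11.065375)·5 = 91.160210
ŷ(4.2) = a + b·4.2 = 91.160210 + (-11.065375)·4.2 = 44.685634

44.686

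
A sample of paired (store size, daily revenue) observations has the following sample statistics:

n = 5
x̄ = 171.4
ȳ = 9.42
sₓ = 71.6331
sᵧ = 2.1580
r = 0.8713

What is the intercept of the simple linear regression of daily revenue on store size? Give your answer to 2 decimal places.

4.92

b = r · sᵧ/sₓ = 0.8713 · 2.158/71.6331 = 0.026249
a = ȳ − b·x̄ = 9.42 − 0.026249·171.4 = 4.920998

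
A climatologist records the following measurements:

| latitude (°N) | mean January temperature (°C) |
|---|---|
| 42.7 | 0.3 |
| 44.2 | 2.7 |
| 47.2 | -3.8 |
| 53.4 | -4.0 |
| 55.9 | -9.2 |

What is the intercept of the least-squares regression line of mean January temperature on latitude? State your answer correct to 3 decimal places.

31.596

n = 5, Σx = 243.4, Σy = -14, Σxy = -775.09, Σx² = 11981.14
Sxx = Σx² − (Σx)²/n = 11981.14 − 11848.712 = 132.428
Sxy = Σxy − (Σx)(Σy)/n = -775.09 − (-681.52) = -93.57
b = Sxy/Sxx = -93.57/132.428 = -0.706573
a = ȳ − b·x̄ = -2.8 − (-0.706573)·48.68 = 31.595956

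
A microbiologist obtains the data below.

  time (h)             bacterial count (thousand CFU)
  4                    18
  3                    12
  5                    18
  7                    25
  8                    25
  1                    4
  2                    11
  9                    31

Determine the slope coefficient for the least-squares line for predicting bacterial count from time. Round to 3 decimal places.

n = 8, Σx = 39, Σy = 144, Σxy = 878, Σx² = 249
Sxx = Σx² − (Σx)²/n = 249 − 190.125 = 58.875
Sxy = Σxy − (Σx)(Σy)/n = 878 − 702 = 176
b = Sxy/Sxx = 176/58.875 = 2.989384

2.989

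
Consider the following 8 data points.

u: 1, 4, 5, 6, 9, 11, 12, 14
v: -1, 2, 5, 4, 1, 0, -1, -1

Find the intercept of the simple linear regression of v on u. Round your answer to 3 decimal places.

2.833

n = 8, Σx = 62, Σy = 9, Σxy = 39, Σx² = 620
Sxx = Σx² − (Σx)²/n = 620 − 480.5 = 139.5
Sxy = Σxy − (Σx)(Σy)/n = 39 − 69.75 = -30.75
b = Sxy/Sxx = -30.75/139.5 = -0.220430
a = ȳ − b·x̄ = 1.125 − (-0.220430)·7.75 = 2.833333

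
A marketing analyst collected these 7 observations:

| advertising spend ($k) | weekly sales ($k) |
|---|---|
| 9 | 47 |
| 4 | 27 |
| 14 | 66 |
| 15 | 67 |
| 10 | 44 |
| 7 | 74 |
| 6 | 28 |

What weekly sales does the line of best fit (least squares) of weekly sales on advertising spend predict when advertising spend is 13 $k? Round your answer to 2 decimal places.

61.94

n = 7, Σx = 65, Σy = 353, Σxy = 3586, Σx² = 703
Sxx = Σx² − (Σx)²/n = 703 − 603.571429 = 99.428571
Sxy = Σxy − (Σx)(Σy)/n = 3586 − 3277.857143 = 308.142857
b = Sxy/Sxx = 308.142857/99.428571 = 3.099138
a = ȳ − b·x̄ = 50.428571 − 3.099138·9.285714 = 21.650862
ŷ(13) = a + b·13 = 21.650862 + 3.099138·13 = 61.939655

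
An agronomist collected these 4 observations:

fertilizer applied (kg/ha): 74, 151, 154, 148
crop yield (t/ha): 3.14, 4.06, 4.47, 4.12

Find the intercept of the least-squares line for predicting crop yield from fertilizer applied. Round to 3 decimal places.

n = 4, Σx = 527, Σy = 15.79, Σxy = 2143.56, Σx² = 73897
Sxx = Σx² − (Σx)²/n = 73897 − 69432.25 = 4464.75
Sxy = Σxy − (Σx)(Σy)/n = 2143.56 − 2080.3325 = 63.2275
b = Sxy/Sxx = 63.2275/4464.75 = 0.014161
a = ȳ − b·x̄ = 3.9475 − 0.014161·131.75 = 2.081724

2.082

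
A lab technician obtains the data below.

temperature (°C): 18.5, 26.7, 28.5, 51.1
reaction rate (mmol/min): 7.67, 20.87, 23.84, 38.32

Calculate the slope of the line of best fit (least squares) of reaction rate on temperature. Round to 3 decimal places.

0.867

n = 4, Σx = 124.8, Σy = 90.7, Σxy = 3336.716, Σx² = 4478.6
Sxx = Σx² − (Σx)²/n = 4478.6 − 3893.76 = 584.84
Sxy = Σxy − (Σx)(Σy)/n = 3336.716 − 2829.84 = 506.876
b = Sxy/Sxx = 506.876/584.84 = 0.866692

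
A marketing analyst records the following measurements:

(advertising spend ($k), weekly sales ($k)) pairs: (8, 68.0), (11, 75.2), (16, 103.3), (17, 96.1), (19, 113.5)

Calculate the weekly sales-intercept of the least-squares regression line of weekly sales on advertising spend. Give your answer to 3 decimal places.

33.326

n = 5, Σx = 71, Σy = 456.1, Σxy = 6814.2, Σx² = 1091
Sxx = Σx² − (Σx)²/n = 1091 − 1008.2 = 82.8
Sxy = Σxy − (Σx)(Σy)/n = 6814.2 − 6476.62 = 337.58
b = Sxy/Sxx = 337.58/82.8 = 4.077053
a = ȳ − b·x̄ = 91.22 − 4.077053·14.2 = 33.325845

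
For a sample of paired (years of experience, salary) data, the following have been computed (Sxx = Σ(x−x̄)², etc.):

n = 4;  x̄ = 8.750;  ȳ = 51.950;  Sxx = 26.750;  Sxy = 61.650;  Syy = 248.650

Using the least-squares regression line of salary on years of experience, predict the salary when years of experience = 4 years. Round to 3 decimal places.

b = Sxy/Sxx = 61.65/26.75 = 2.304673
a = ȳ − b·x̄ = 51.95 − 2.304673·8.75 = 31.784112
ŷ(4) = a + b·4 = 31.784112 + 2.304673·4 = 41.002804

41.003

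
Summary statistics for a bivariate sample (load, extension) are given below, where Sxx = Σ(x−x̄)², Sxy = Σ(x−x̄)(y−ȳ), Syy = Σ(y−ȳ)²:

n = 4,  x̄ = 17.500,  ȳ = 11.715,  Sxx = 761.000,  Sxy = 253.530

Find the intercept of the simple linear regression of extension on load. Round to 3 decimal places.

b = Sxy/Sxx = 253.53/761 = 0.333154
a = ȳ − b·x̄ = 11.715 − 0.333154·17.5 = 5.884809

5.885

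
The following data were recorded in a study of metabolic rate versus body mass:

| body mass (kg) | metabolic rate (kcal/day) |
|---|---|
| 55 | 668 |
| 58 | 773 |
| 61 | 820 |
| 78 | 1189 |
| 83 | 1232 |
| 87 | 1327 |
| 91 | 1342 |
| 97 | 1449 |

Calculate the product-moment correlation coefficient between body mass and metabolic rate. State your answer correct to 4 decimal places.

n = 8, Σx = 610, Σy = 8800, Σxy = 704716, Σx² = 48342, Σy² = 10309192
Sxx = Σx² − (Σx)²/n = 48342 − 46512.5 = 1829.5
Sxy = Σxy − (Σx)(Σy)/n = 704716 − 671000 = 33716
Syy = Σy² − (Σy)²/n = 10309192 − 9680000 = 629192
r = Sxy/√(Sxx·Syy) = 33716/√(1151106764) = 33716/33927.964336 = 0.993753

0.9938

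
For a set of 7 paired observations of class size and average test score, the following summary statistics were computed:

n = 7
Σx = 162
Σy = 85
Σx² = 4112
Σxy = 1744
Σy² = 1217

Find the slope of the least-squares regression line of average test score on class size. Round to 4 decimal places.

Sxx = Σx² − (Σx)²/n = 4112 − 3749.142857 = 362.857143
Sxy = Σxy − (Σx)(Σy)/n = 1744 − 1967.142857 = -223.142857
b = Sxy/Sxx = -223.142857/362.857143 = -0.614961

-0.6150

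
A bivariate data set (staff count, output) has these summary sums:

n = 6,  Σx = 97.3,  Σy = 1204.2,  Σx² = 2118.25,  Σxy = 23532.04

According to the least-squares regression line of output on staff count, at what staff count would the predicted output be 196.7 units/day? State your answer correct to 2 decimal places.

Sxx = Σx² − (Σx)²/n = 2118.25 − 1577.881667 = 540.368333
Sxy = Σxy − (Σx)(Σy)/n = 23532.04 − 19528.11 = 4003.93
b = Sxy/Sxx = 4003.93/540.368333 = 7.409631
a = ȳ − b·x̄ = 200.7 − 7.409631·16.216667 = 80.540483
Set a + b·x = 196.7: x = (196.7 − 80.540483) / 7.409631 = 15.676829

15.68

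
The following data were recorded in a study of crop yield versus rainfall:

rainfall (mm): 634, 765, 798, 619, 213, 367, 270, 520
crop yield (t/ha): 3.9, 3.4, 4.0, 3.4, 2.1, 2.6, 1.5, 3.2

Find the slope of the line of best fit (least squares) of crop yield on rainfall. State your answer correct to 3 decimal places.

n = 8, Σx = 4186, Σy = 24.1, Σxy = 13840.7, Σx² = 2530504
Sxx = Σx² − (Σx)²/n = 2530504 − 2190324.5 = 340179.5
Sxy = Σxy − (Σx)(Σy)/n = 13840.7 − 12610.325 = 1230.375
b = Sxy/Sxx = 1230.375/340179.5 = 0.003617

0.004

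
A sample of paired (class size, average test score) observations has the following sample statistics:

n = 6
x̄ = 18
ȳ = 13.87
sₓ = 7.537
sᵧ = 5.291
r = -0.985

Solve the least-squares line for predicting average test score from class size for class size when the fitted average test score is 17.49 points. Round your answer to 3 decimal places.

12.765

b = r · sᵧ/sₓ = -0.985 · 5.291/7.537 = -0.691473
a = ȳ − b·x̄ = 13.87 − (-0.691473)·18 = 26.316521
Set a + b·x = 17.49: x = (17.49 − 26.316521) / (-0.691473) = 12.764802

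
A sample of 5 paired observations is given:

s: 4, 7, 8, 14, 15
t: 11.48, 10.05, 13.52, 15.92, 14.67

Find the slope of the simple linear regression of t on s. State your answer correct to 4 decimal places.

0.4172

n = 5, Σx = 48, Σy = 65.64, Σxy = 667.36, Σx² = 550
Sxx = Σx² − (Σx)²/n = 550 − 460.8 = 89.2
Sxy = Σxy − (Σx)(Σy)/n = 667.36 − 630.144 = 37.216
b = Sxy/Sxx = 37.216/89.2 = 0.417220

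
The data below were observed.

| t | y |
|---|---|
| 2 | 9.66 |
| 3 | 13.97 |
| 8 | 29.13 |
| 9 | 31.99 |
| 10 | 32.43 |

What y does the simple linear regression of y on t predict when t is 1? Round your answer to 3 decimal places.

7.548

n = 5, Σx = 32, Σy = 117.18, Σxy = 906.48, Σx² = 258
Sxx = Σx² − (Σx)²/n = 258 − 204.8 = 53.2
Sxy = Σxy − (Σx)(Σy)/n = 906.48 − 749.952 = 156.528
b = Sxy/Sxx = 156.528/53.2 = 2.942256
a = ȳ − b·x̄ = 23.436 − 2.942256·6.4 = 4.605564
ŷ(1) = a + b·1 = 4.605564 + 2.942256·1 = 7.547820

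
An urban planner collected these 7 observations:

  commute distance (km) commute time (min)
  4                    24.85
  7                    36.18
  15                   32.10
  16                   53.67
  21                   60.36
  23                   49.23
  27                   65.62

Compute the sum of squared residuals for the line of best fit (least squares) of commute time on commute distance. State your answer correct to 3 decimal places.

n = 7, Σx = 113, Σy = 322.01, Σxy = 5864.47, Σx² = 2245, Σy² = 16210.3007
Sxx = Σx² − (Σx)²/n = 2245 − 1824.142857 = 420.857143
Sxy = Σxy − (Σx)(Σy)/n = 5864.47 − 5198.161429 = 666.308571
Syy = Σy² − (Σy)²/n = 16210.3007 − 14812.920014 = 1397.380686
b = Sxy/Sxx = 666.308571/420.857143 = 1.583218
SSE = Syy − b·Sxy = 1397.380686 − 1.583218·666.308571 = 342.469013

342.469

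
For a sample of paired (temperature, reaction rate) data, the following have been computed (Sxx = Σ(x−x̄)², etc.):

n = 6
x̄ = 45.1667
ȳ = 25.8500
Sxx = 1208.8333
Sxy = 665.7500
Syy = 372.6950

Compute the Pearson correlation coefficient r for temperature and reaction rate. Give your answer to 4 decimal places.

r = Sxy/√(Sxx·Syy) = 665.75/√(450526.126744) = 665.75/671.212430 = 0.991862

0.9919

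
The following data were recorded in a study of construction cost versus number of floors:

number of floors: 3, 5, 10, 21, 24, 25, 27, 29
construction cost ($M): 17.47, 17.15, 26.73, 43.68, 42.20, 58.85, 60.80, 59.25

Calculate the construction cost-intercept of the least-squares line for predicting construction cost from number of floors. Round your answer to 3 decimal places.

n = 8, Σx = 144, Σy = 326.13, Σxy = 7166.64, Σx² = 3346
Sxx = Σx² − (Σx)²/n = 3346 − 2592 = 754
Sxy = Σxy − (Σx)(Σy)/n = 7166.64 − 5870.34 = 1296.3
b = Sxy/Sxx = 1296.3/754 = 1.719231
a = ȳ − b·x̄ = 40.76625 − 1.719231·18 = 9.820096

9.820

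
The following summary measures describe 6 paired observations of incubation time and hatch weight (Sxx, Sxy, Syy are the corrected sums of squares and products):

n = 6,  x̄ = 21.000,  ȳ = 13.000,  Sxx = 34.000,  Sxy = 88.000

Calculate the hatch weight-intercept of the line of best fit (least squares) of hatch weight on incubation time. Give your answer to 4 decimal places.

-41.3529

b = Sxy/Sxx = 88/34 = 2.588235
a = ȳ − b·x̄ = 13 − 2.588235·21 = -41.352941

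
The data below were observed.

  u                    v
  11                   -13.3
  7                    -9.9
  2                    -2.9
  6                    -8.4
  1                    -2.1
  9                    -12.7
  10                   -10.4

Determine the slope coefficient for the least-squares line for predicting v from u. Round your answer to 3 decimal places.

-1.113

n = 7, Σx = 46, Σy = -59.7, Σxy = -492.2, Σx² = 392
Sxx = Σx² − (Σx)²/n = 392 − 302.285714 = 89.714286
Sxy = Σxy − (Σx)(Σy)/n = -492.2 − (-392.314286) = -99.885714
b = Sxy/Sxx = -99.885714/89.714286 = -1.113376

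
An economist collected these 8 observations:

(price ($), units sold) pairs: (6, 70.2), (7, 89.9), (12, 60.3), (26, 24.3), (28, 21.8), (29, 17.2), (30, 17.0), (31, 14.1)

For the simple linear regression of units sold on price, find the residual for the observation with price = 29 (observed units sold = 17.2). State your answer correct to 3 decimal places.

n = 8, Σx = 169, Σy = 314.8, Σxy = 4462.2, Σx² = 4391
Sxx = Σx² − (Σx)²/n = 4391 − 3570.125 = 820.875
Sxy = Σxy − (Σx)(Σy)/n = 4462.2 − 6650.15 = -2187.95
b = Sxy/Sxx = -2187.95/820.875 = -2.665388
a = ȳ − b·x̄ = 39.35 − (-2.665388)·21.125 = 95.656312
ŷ(29) = 95.656312 + (-2.665388)·29 = 18.360073
residual = y − ŷ = 17.2 − 18.360073 = -1.160073

-1.160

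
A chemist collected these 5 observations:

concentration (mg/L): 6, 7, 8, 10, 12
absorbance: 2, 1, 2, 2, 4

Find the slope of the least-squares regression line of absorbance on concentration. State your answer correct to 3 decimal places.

n = 5, Σx = 43, Σy = 11, Σxy = 103, Σx² = 393
Sxx = Σx² − (Σx)²/n = 393 − 369.8 = 23.2
Sxy = Σxy − (Σx)(Σy)/n = 103 − 94.6 = 8.4
b = Sxy/Sxx = 8.4/23.2 = 0.362069

0.362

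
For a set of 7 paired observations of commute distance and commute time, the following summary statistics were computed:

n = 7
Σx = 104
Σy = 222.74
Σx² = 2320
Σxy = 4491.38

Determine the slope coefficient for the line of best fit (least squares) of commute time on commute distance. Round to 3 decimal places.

Sxx = Σx² − (Σx)²/n = 2320 − 1545.142857 = 774.857143
Sxy = Σxy − (Σx)(Σy)/n = 4491.38 − 3309.28 = 1182.1
b = Sxy/Sxx = 1182.1/774.857143 = 1.525572

1.526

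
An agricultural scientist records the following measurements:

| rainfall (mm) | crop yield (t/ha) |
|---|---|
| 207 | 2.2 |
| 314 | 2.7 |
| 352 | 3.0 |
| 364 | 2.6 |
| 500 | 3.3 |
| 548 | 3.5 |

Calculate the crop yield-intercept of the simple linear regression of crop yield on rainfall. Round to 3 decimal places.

1.490

n = 6, Σx = 2285, Σy = 17.3, Σxy = 6873.6, Σx² = 948149
Sxx = Σx² − (Σx)²/n = 948149 − 870204.166667 = 77944.833333
Sxy = Σxy − (Σx)(Σy)/n = 6873.6 − 6588.416667 = 285.183333
b = Sxy/Sxx = 285.183333/77944.833333 = 0.003659
a = ȳ − b·x̄ = 2.883333 − 0.003659·380.833333 = 1.489946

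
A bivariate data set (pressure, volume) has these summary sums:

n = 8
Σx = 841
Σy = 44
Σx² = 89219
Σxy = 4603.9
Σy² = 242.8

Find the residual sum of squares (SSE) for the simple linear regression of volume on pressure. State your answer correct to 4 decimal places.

Sxx = Σx² − (Σx)²/n = 89219 − 88410.125 = 808.875
Sxy = Σxy − (Σx)(Σy)/n = 4603.9 − 4625.5 = -21.6
Syy = Σy² − (Σy)²/n = 242.8 − 242 = 0.8
b = Sxy/Sxx = -21.6/808.875 = -0.026704
SSE = Syy − b·Sxy = 0.8 − (-0.026704)·(-21.6) = 0.223199

0.2232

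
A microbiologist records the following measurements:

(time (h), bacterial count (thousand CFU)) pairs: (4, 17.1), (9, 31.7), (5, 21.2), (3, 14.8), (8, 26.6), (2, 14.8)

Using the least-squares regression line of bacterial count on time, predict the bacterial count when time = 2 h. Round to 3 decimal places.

n = 6, Σx = 31, Σy = 126.2, Σxy = 746.5, Σx² = 199
Sxx = Σx² − (Σx)²/n = 199 − 160.166667 = 38.833333
Sxy = Σxy − (Σx)(Σy)/n = 746.5 − 652.033333 = 94.466667
b = Sxy/Sxx = 94.466667/38.833333 = 2.432618
a = ȳ − b·x̄ = 21.033333 − 2.432618·5.166667 = 8.464807
ŷ(2) = a + b·2 = 8.464807 + 2.432618·2 = 13.330043

13.330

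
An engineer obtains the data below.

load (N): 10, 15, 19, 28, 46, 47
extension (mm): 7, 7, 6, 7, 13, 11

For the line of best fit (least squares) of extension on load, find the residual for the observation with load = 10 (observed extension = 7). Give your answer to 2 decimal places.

n = 6, Σx = 165, Σy = 51, Σxy = 1600, Σx² = 5795
Sxx = Σx² − (Σx)²/n = 5795 − 4537.5 = 1257.5
Sxy = Σxy − (Σx)(Σy)/n = 1600 − 1402.5 = 197.5
b = Sxy/Sxx = 197.5/1257.5 = 0.157058
a = ȳ − b·x̄ = 8.5 − 0.157058·27.5 = 4.180915
ŷ(10) = 4.180915 + 0.157058·10 = 5.751491
residual = y − ŷ = 7 − 5.751491 = 1.248509

1.25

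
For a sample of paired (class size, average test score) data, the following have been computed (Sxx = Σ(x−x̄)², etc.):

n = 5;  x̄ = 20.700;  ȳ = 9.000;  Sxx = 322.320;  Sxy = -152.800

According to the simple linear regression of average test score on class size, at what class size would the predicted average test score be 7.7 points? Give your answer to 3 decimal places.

b = Sxy/Sxx = -152.8/322.32 = -0.474063
a = ȳ − b·x̄ = 9 − (-0.474063)·20.7 = 18.813105
Set a + b·x = 7.7: x = (7.7 − 18.813105) / (-0.474063) = 23.442251

23.442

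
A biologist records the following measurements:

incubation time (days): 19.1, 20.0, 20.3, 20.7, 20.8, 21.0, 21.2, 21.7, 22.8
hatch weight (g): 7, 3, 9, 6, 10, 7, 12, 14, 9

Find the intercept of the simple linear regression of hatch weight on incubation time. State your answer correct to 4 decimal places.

n = 9, Σx = 187.6, Σy = 77, Σxy = 1619, Σx² = 3919.2
Sxx = Σx² − (Σx)²/n = 3919.2 − 3910.417778 = 8.782222
Sxy = Σxy − (Σx)(Σy)/n = 1619 − 1605.022222 = 13.977778
b = Sxy/Sxx = 13.977778/8.782222 = 1.591599
a = ȳ − b·x̄ = 8.555556 − 1.591599·20.844444 = -24.620445

-24.6204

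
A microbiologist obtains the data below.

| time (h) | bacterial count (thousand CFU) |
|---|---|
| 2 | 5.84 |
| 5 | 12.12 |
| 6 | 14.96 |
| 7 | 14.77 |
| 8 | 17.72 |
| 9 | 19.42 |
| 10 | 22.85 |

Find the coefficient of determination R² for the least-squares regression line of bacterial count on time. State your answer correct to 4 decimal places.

0.9800

n = 7, Σx = 47, Σy = 107.68, Σxy = 810.47, Σx² = 359, Σy² = 1836.2118
Sxx = Σx² − (Σx)²/n = 359 − 315.571429 = 43.428571
Sxy = Σxy − (Σx)(Σy)/n = 810.47 − 722.994286 = 87.475714
Syy = Σy² − (Σy)²/n = 1836.2118 − 1656.426057 = 179.785743
R² = Sxy²/(Sxx·Syy) = (87.475714)²/(43.428571·179.785743) = 0.980041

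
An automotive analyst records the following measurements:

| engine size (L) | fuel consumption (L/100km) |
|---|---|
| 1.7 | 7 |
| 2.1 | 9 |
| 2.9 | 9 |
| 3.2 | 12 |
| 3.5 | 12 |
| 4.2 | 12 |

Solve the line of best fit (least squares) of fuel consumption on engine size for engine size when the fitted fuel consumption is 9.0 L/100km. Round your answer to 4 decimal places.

2.3726

n = 6, Σx = 17.6, Σy = 61, Σxy = 187.7, Σx² = 55.84
Sxx = Σx² − (Σx)²/n = 55.84 − 51.626667 = 4.213333
Sxy = Σxy − (Σx)(Σy)/n = 187.7 − 178.933333 = 8.766667
b = Sxy/Sxx = 8.766667/4.213333 = 2.080696
a = ȳ − b·x̄ = 10.166667 − 2.080696·2.933333 = 4.063291
Set a + b·x = 9.0: x = (9.0 − 4.063291) / 2.080696 = 2.372624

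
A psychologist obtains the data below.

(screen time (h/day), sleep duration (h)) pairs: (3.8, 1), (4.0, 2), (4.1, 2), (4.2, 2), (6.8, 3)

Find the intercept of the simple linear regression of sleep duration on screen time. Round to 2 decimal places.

n = 5, Σx = 22.9, Σy = 10, Σxy = 48.8, Σx² = 111.13
Sxx = Σx² − (Σx)²/n = 111.13 − 104.882 = 6.248
Sxy = Σxy − (Σx)(Σy)/n = 48.8 − 45.8 = 3
b = Sxy/Sxx = 3/6.248 = 0.480154
a = ȳ − b·x̄ = 2 − 0.480154·4.58 = -0.199104

-0.20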